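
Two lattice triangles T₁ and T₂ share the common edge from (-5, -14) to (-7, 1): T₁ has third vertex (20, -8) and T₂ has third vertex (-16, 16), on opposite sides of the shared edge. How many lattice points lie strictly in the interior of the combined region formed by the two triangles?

The union is the simple quadrilateral with vertices (-5, -14), (20, -8), (-7, 1), (-16, 16) in order.
By the shoelace formula, twice the signed area is |[(-5)·(-8) − 20·(-14)] + [20·1 − (-7)·(-8)] + [(-7)·16 − (-16)·1] + [(-16)·(-14) − (-5)·16]| = 492, so the area is 246.
The number of boundary lattice points is Σ gcd(|Δx|,|Δy|) = gcd(25,6) + gcd(27,9) + gcd(9,15) + gcd(11,30) = 1+9+3+1 = 14.
By Pick's theorem I = A − B/2 + 1 = 246 − 14/2 + 1 = 240.

240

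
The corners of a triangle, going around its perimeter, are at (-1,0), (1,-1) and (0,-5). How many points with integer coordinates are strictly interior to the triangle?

4

The shoelace formula gives twice the area as |[(-1)·(-1) − 1·0] + [1·(-5) − 0·(-1)] + [0·0 − (-1)·(-5)]| = 9, so the area is 4.5.
Along each edge there are gcd(|Δx|,|Δy|)+1 lattice points, so counting each shared vertex once the boundary has gcd(2,1) + gcd(1,4) + gcd(1,5) = 1+1+1 = 3.
Pick's theorem gives I = A − B/2 + 1 = 4.5 − 3/2 + 1 = 4.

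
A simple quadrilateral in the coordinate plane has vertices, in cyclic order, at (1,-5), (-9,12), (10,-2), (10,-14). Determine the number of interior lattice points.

Using the shoelace formula, 2A = |[1·12 − (-9)·(-5)] + [(-9)·(-2) − 10·12] + [10·(-14) − 10·(-2)] + [10·(-5) − 1·(-14)]| = 291, so the area is 291/2.
The number of boundary lattice points is Σ gcd(|Δx|,|Δy|) = gcd(10,17) + gcd(19,14) + gcd(0,12) + gcd(9,9) = 1+1+12+9 = 23.
Pick's theorem gives I = A − B/2 + 1 = 291/2 − 23/2 + 1 = 135.

135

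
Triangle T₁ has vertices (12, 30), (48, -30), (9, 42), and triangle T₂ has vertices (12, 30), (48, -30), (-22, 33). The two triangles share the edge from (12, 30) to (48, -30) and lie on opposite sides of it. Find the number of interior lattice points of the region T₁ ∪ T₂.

1086

The union is the simple quadrilateral with vertices (12, 30), (9, 42), (48, -30), (-22, 33) in order.
Using the shoelace formula, 2A = |[12·42 − 9·30] + [9·(-30) − 48·42] + [48·33 − (-22)·(-30)] + [(-22)·30 − 12·33]| = 2184, so the area is 1092.
Summing gcd(|Δx|,|Δy|) over the edges gives the boundary count: gcd(3,12) + gcd(39,72) + gcd(70,63) + gcd(34,3) = 3+3+7+1 = 14.
By Pick's theorem I = A − B/2 + 1 = 1092 − 14/2 + 1 = 1086.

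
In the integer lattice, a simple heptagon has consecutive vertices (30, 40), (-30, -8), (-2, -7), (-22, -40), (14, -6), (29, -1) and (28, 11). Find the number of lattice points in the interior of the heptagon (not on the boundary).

The shoelace formula gives twice the area as |[30·(-8) − (-30)·40] + [(-30)·(-7) − (-2)·(-8)] + [(-2)·(-40) − (-22)·(-7)] + [(-22)·(-6) − 14·(-40)] + [14·(-1) − 29·(-6)] + [29·11 − 28·(-1)] + [28·40 − 30·11]| = 3069, so the area is 1534.5.
Along each edge there are gcd(|Δx|,|Δy|)+1 lattice points, so counting each shared vertex once the boundary has gcd(60,48) + gcd(28,1) + gcd(20,33) + gcd(36,34) + gcd(15,5) + gcd(1,12) + gcd(2,29) = 12+1+1+2+5+1+1 = 23.
Pick's theorem gives I = A − B/2 + 1 = 1534.5 − 23/2 + 1 = 1524.

1524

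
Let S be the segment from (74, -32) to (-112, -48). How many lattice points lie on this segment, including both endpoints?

The number of lattice points on a segment between lattice points is gcd(|Δx|,|Δy|) + 1 = gcd(186,16) + 1 = 2 + 1 = 3.

3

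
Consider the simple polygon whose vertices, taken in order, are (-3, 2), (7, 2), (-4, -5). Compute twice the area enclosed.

70

Using the shoelace formula, 2A = |[(-3)·2 − 7·2] + [7·(-5) − (-4)·2] + [(-4)·2 − (-3)·(-5)]| = 70, so the area is 35.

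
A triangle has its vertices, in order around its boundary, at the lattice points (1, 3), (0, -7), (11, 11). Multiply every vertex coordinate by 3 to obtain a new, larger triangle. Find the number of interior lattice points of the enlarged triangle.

409

The shoelace formula gives twice the area as |[1·(-7) − 0·3] + [0·11 − 11·(-7)] + [11·3 − 1·11]| = 92, so the area is 46.
Summing gcd(|Δx|,|Δy|) over the edges gives the boundary count: gcd(1,10) + gcd(11,18) + gcd(10,8) = 1+1+2 = 4.
Scaling by 3 multiplies the area by 3² = 9 (so the new area is 414) and multiplies the boundary lattice-point count by 3, giving 12.
By Pick's theorem, the interior count of the dilated polygon is 414 − 12/2 + 1 = 409.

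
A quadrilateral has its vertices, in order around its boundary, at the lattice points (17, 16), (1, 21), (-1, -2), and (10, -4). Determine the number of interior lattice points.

The shoelace formula gives twice the area as |[17·21 − 1·16] + [1·(-2) − (-1)·21] + [(-1)·(-4) − 10·(-2)] + [10·16 − 17·(-4)]| = 612, so the area is 306.
Summing gcd(|Δx|,|Δy|) over the edges gives the boundary count: gcd(16,5) + gcd(2,23) + gcd(11,2) + gcd(7,20) = 1+1+1+1 = 4.
By Pick's theorem A = I + B/2 − 1, so I = 306 − 4/2 + 1 = 305.

305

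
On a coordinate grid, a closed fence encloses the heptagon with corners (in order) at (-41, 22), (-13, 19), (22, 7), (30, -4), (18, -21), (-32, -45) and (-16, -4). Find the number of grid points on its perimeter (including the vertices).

8

The number of boundary lattice points is Σ gcd(|Δx|,|Δy|) = gcd(28,3) + gcd(35,12) + gcd(8,11) + gcd(12,17) + gcd(50,24) + gcd(16,41) + gcd(25,26) = 1+1+1+1+2+1+1 = 8.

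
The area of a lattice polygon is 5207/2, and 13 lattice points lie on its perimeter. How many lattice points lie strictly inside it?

From Pick's theorem, I = A − B/2 + 1 = 5207/2 − 13/2 + 1 = 2598.

2598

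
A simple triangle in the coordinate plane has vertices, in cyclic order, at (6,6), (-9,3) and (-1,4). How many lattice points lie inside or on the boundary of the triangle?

8

The shoelace formula gives twice the area as |(6·3 − (-9)·6) + ((-9)·4 − (-1)·3) + ((-1)·6 − 6·4)| = 9, so the area is 9/2.
Summing gcd(|Δx|,|Δy|) over the edges gives the boundary count: gcd(15,3) + gcd(8,1) + gcd(7,2) = 3+1+1 = 5.
Pick's theorem gives I = A − B/2 + 1 = 9/2 − 5/2 + 1 = 3, so the closed region contains I + B = 3 + 5 = 8 lattice points.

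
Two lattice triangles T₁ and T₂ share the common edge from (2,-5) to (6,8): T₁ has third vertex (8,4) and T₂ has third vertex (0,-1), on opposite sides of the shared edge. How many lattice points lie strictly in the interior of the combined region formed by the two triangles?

38

The union is the simple quadrilateral with vertices (2,-5), (8,4), (6,8), (0,-1) in order.
Using the shoelace formula, 2A = |[2·4 − 8·(-5)] + [8·8 − 6·4] + [6·(-1) − 0·8] + [0·(-5) − 2·(-1)]| = 84, so the area is 42.
Along each edge there are gcd(|Δx|,|Δy|)+1 lattice points, so counting each shared vertex once the boundary has gcd(6,9) + gcd(2,4) + gcd(6,9) + gcd(2,4) = 3+2+3+2 = 10.
By Pick's theorem I = A − B/2 + 1 = 42 − 10/2 + 1 = 38.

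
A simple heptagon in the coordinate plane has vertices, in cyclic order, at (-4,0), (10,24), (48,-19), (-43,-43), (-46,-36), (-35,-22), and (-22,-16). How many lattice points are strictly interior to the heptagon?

By the shoelace formula, twice the signed area is |[(-4)·24 − 10·0] + [10·(-19) − 48·24] + [48·(-43) − (-43)·(-19)] + [(-43)·(-36) − (-46)·(-43)] + [(-46)·(-22) − (-35)·(-36)] + [(-35)·(-16) − (-22)·(-22)] + [(-22)·0 − (-4)·(-16)]| = 4985, so the area is 2492.5.
Along each edge there are gcd(|Δx|,|Δy|)+1 lattice points, so counting each shared vertex once the boundary has gcd(14,24) + gcd(38,43) + gcd(91,24) + gcd(3,7) + gcd(11,14) + gcd(13,6) + gcd(18,16) = 2+1+1+1+1+1+2 = 9.
By Pick's theorem A = I + B/2 − 1, so I = 2492.5 − 9/2 + 1 = 2489.

2489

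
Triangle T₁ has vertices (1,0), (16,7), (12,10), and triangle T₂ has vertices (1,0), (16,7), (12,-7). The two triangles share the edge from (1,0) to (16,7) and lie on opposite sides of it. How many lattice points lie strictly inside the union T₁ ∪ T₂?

The union is the simple quadrilateral with vertices (1,0), (12,10), (16,7), (12,-7) in order.
The shoelace formula gives twice the area as |(1·10 − 12·0) + (12·7 − 16·10) + (16·(-7) − 12·7) + (12·0 − 1·(-7))| = 255, so the area is 127.5.
The number of boundary lattice points is Σ gcd(|Δx|,|Δy|) = gcd(11,10) + gcd(4,3) + gcd(4,14) + gcd(11,7) = 1+1+2+1 = 5.
By Pick's theorem I = A − B/2 + 1 = 127.5 − 5/2 + 1 = 126.

126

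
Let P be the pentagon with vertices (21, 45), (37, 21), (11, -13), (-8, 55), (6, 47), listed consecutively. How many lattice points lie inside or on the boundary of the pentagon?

1437

By the shoelace formula, twice the signed area is |[21·21 − 37·45] + [37·(-13) − 11·21] + [11·55 − (-8)·(-13)] + [(-8)·47 − 6·55] + [6·45 − 21·47]| = 2858, so the area is 1429.
Summing gcd(|Δx|,|Δy|) over the edges gives the boundary count: gcd(16,24) + gcd(26,34) + gcd(19,68) + gcd(14,8) + gcd(15,2) = 8+2+1+2+1 = 14.
Pick's theorem gives I = A − B/2 + 1 = 1429 − 14/2 + 1 = 1423, so the closed region contains I + B = 1423 + 14 = 1437 lattice points.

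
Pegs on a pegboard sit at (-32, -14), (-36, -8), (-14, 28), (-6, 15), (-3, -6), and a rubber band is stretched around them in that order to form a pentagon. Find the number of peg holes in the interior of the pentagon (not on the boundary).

736

Using the shoelace formula, 2A = |[(-32)·(-8) − (-36)·(-14)] + [(-36)·28 − (-14)·(-8)] + [(-14)·15 − (-6)·28] + [(-6)·(-6) − (-3)·15] + [(-3)·(-14) − (-32)·(-6)]| = 1479, so the area is 739.5.
The number of boundary lattice points is Σ gcd(|Δx|,|Δy|) = gcd(4,6) + gcd(22,36) + gcd(8,13) + gcd(3,21) + gcd(29,8) = 2+2+1+3+1 = 9.
By Pick's theorem A = I + B/2 − 1, so I = 739.5 − 9/2 + 1 = 736.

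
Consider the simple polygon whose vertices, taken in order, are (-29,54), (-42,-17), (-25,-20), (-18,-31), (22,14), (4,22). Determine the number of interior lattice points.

2647

Using the shoelace formula, 2A = |[(-29)·(-17) − (-42)·54] + [(-42)·(-20) − (-25)·(-17)] + [(-25)·(-31) − (-18)·(-20)] + [(-18)·14 − 22·(-31)] + [22·22 − 4·14] + [4·54 − (-29)·22]| = 5303, so the area is 5303/2.
The number of boundary lattice points is Σ gcd(|Δx|,|Δy|) = gcd(13,71) + gcd(17,3) + gcd(7,11) + gcd(40,45) + gcd(18,8) + gcd(33,32) = 1+1+1+5+2+1 = 11.
By Pick's theorem A = I + B/2 − 1, so I = 5303/2 − 11/2 + 1 = 2647.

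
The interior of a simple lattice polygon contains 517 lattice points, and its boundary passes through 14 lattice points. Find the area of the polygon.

523

Pick's theorem states A = I + B/2 − 1, so A = 517 + 14/2 − 1 = 523.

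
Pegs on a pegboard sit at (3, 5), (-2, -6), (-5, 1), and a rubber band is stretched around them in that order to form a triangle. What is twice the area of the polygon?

68

The shoelace formula gives twice the area as |(3·(-6) − (-2)·5) + ((-2)·1 − (-5)·(-6)) + ((-5)·5 − 3·1)| = 68, so the area is 34.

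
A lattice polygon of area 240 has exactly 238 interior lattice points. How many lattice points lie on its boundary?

6

Pick's theorem gives A = I + B/2 − 1, so B = 2(A − I + 1) = 2(240 − 238 + 1) = 6.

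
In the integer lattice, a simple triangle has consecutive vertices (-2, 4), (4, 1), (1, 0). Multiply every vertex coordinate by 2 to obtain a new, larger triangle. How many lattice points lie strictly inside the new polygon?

By the shoelace formula, twice the signed area is |((-2)·1 − 4·4) + (4·0 − 1·1) + (1·4 − (-2)·0)| = 15, so the area is 7.5.
Summing gcd(|Δx|,|Δy|) over the edges gives the boundary count: gcd(6,3) + gcd(3,1) + gcd(3,4) = 3+1+1 = 5.
Scaling by 2 multiplies the area by 2² = 4 (so the new area is 30) and multiplies the boundary lattice-point count by 2, giving 10.
By Pick's theorem, the interior count of the dilated polygon is 30 − 10/2 + 1 = 26.

26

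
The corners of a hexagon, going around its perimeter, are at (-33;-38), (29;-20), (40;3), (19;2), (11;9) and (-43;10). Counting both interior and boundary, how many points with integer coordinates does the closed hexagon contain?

By the shoelace formula, twice the signed area is |((-33)·(-20) − 29·(-38)) + (29·3 − 40·(-20)) + (40·2 − 19·3) + (19·9 − 11·2) + (11·10 − (-43)·9) + ((-43)·(-38) − (-33)·10)| = 5282, so the area is 2641.
Along each edge there are gcd(|Δx|,|Δy|)+1 lattice points, so counting each shared vertex once the boundary has gcd(62,18) + gcd(11,23) + gcd(21,1) + gcd(8,7) + gcd(54,1) + gcd(10,48) = 2+1+1+1+1+2 = 8.
Pick's theorem gives I = A − B/2 + 1 = 2641 − 8/2 + 1 = 2638, so the closed region contains I + B = 2638 + 8 = 2646 lattice points.

2646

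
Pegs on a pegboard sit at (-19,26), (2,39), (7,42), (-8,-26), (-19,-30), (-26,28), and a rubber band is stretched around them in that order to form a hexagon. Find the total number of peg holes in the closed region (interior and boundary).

Using the shoelace formula, 2A = |[(-19)·39 − 2·26] + [2·42 − 7·39] + [7·(-26) − (-8)·42] + [(-8)·(-30) − (-19)·(-26)] + [(-19)·28 − (-26)·(-30)] + [(-26)·26 − (-19)·28]| = 2538, so the area is 1269.
Summing gcd(|Δx|,|Δy|) over the edges gives the boundary count: gcd(21,13) + gcd(5,3) + gcd(15,68) + gcd(11,4) + gcd(7,58) + gcd(7,2) = 1+1+1+1+1+1 = 6.
Pick's theorem gives I = A − B/2 + 1 = 1269 − 6/2 + 1 = 1267, so the closed region contains I + B = 1267 + 6 = 1273 lattice points.

1273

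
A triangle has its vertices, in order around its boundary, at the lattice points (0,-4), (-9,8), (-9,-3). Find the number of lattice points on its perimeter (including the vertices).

15

Along each edge there are gcd(|Δx|,|Δy|)+1 lattice points, so counting each shared vertex once the boundary has gcd(9,12) + gcd(0,11) + gcd(9,1) = 3+11+1 = 15.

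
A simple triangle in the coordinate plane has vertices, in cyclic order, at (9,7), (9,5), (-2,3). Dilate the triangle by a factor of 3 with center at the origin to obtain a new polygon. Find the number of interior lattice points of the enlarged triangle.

94

Using the shoelace formula, 2A = |(9·5 − 9·7) + (9·3 − (-2)·5) + ((-2)·7 − 9·3)| = 22, so the area is 11.
Summing gcd(|Δx|,|Δy|) over the edges gives the boundary count: gcd(0,2) + gcd(11,2) + gcd(11,4) = 2+1+1 = 4.
Scaling by 3 multiplies the area by 3² = 9 (so the new area is 99) and multiplies the boundary lattice-point count by 3, giving 12.
By Pick's theorem, the interior count of the dilated polygon is 99 − 12/2 + 1 = 94.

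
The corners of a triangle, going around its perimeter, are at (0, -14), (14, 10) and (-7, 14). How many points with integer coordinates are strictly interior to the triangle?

276

The shoelace formula gives twice the area as |(0·10 − 14·(-14)) + (14·14 − (-7)·10) + ((-7)·(-14) − 0·14)| = 560, so the area is 280.
The number of boundary lattice points is Σ gcd(|Δx|,|Δy|) = gcd(14,24) + gcd(21,4) + gcd(7,28) = 2+1+7 = 10.
By Pick's theorem A = I + B/2 − 1, so I = 280 − 10/2 + 1 = 276.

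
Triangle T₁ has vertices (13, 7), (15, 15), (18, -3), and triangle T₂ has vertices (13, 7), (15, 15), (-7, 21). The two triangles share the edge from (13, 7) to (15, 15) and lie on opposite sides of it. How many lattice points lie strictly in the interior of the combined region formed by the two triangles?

119

The union is the simple quadrilateral with vertices (13, 7), (18, -3), (15, 15), (-7, 21) in order.
The shoelace formula gives twice the area as |[13·(-3) − 18·7] + [18·15 − 15·(-3)] + [15·21 − (-7)·15] + [(-7)·7 − 13·21]| = 248, so the area is 124.
Along each edge there are gcd(|Δx|,|Δy|)+1 lattice points, so counting each shared vertex once the boundary has gcd(5,10) + gcd(3,18) + gcd(22,6) + gcd(20,14) = 5+3+2+2 = 12.
By Pick's theorem I = A − B/2 + 1 = 124 − 12/2 + 1 = 119.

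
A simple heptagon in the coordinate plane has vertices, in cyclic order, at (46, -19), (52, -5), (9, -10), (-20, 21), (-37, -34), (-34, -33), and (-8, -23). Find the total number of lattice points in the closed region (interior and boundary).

Using the shoelace formula, 2A = |(46·(-5) − 52·(-19)) + (52·(-10) − 9·(-5)) + (9·21 − (-20)·(-10)) + ((-20)·(-34) − (-37)·21) + ((-37)·(-33) − (-34)·(-34)) + ((-34)·(-23) − (-8)·(-33)) + ((-8)·(-19) − 46·(-23))| = 3522, so the area is 1761.
Along each edge there are gcd(|Δx|,|Δy|)+1 lattice points, so counting each shared vertex once the boundary has gcd(6,14) + gcd(43,5) + gcd(29,31) + gcd(17,55) + gcd(3,1) + gcd(26,10) + gcd(54,4) = 2+1+1+1+1+2+2 = 10.
Pick's theorem gives I = A − B/2 + 1 = 1761 − 10/2 + 1 = 1757, so the closed region contains I + B = 1757 + 10 = 1767 lattice points.

1767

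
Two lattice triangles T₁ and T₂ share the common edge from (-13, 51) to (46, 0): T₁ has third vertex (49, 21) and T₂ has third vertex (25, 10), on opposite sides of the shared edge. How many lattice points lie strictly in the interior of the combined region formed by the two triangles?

934

The union is the simple quadrilateral with vertices (-13, 51), (49, 21), (46, 0), (25, 10) in order.
Using the shoelace formula, 2A = |[(-13)·21 − 49·51] + [49·0 − 46·21] + [46·10 − 25·0] + [25·51 − (-13)·10]| = 1873, so the area is 1873/2.
The number of boundary lattice points is Σ gcd(|Δx|,|Δy|) = gcd(62,30) + gcd(3,21) + gcd(21,10) + gcd(38,41) = 2+3+1+1 = 7.
By Pick's theorem I = A − B/2 + 1 = 1873/2 − 7/2 + 1 = 934.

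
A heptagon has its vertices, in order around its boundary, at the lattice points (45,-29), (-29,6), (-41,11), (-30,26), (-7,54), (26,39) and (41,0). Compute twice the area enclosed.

By the shoelace formula, twice the signed area is |[45·6 − (-29)·(-29)] + [(-29)·11 − (-41)·6] + [(-41)·26 − (-30)·11] + [(-30)·54 − (-7)·26] + [(-7)·39 − 26·54] + [26·0 − 41·39] + [41·(-29) − 45·0]| = 7283, so the area is 3641.5.

7283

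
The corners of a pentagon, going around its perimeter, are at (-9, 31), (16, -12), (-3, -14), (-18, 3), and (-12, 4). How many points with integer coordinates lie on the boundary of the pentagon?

Summing gcd(|Δx|,|Δy|) over the edges gives the boundary count: gcd(25,43) + gcd(19,2) + gcd(15,17) + gcd(6,1) + gcd(3,27) = 1+1+1+1+3 = 7.

7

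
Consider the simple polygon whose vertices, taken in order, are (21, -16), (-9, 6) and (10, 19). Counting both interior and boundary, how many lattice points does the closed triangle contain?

407

The shoelace formula gives twice the area as |(21·6 − (-9)·(-16)) + ((-9)·19 − 10·6) + (10·(-16) − 21·19)| = 808, so the area is 404.
Along each edge there are gcd(|Δx|,|Δy|)+1 lattice points, so counting each shared vertex once the boundary has gcd(30,22) + gcd(19,13) + gcd(11,35) = 2+1+1 = 4.
Pick's theorem gives I = A − B/2 + 1 = 404 − 4/2 + 1 = 403, so the closed region contains I + B = 403 + 4 = 407 lattice points.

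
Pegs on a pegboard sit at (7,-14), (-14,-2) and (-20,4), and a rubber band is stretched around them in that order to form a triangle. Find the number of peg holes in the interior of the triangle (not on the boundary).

By the shoelace formula, twice the signed area is |(7·(-2) − (-14)·(-14)) + ((-14)·4 − (-20)·(-2)) + ((-20)·(-14) − 7·4)| = 54, so the area is 27.
Along each edge there are gcd(|Δx|,|Δy|)+1 lattice points, so counting each shared vertex once the boundary has gcd(21,12) + gcd(6,6) + gcd(27,18) = 3+6+9 = 18.
Pick's theorem gives I = A − B/2 + 1 = 27 − 18/2 + 1 = 19.

19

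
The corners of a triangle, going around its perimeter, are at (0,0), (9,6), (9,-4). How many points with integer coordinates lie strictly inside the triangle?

The shoelace formula gives twice the area as |(0·6 − 9·0) + (9·(-4) − 9·6) + (9·0 − 0·(-4))| = 90, so the area is 45.
Along each edge there are gcd(|Δx|,|Δy|)+1 lattice points, so counting each shared vertex once the boundary has gcd(9,6) + gcd(0,10) + gcd(9,4) = 3+10+1 = 14.
By Pick's theorem A = I + B/2 − 1, so I = 45 − 14/2 + 1 = 39.

39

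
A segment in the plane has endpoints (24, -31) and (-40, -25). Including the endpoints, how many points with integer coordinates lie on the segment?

3

The number of lattice points on a segment between lattice points is gcd(|Δx|,|Δy|) + 1 = gcd(64,6) + 1 = 2 + 1 = 3.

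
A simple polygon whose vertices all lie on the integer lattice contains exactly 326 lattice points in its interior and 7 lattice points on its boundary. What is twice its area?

657

By Pick's theorem, A = I + B/2 − 1 = 326 + 7/2 − 1 = 657/2.
Hence 2A = 657.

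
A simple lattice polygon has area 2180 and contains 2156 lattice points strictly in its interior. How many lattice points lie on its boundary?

50

Pick's theorem gives A = I + B/2 − 1, so B = 2(A − I + 1) = 2(2180 − 2156 + 1) = 50.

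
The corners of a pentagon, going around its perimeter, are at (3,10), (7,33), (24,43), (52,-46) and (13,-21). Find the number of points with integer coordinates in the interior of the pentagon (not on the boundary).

The shoelace formula gives twice the area as |[3·33 − 7·10] + [7·43 − 24·33] + [24·(-46) − 52·43] + [52·(-21) − 13·(-46)] + [13·10 − 3·(-21)]| = 4103, so the area is 4103/2.
Along each edge there are gcd(|Δx|,|Δy|)+1 lattice points, so counting each shared vertex once the boundary has gcd(4,23) + gcd(17,10) + gcd(28,89) + gcd(39,25) + gcd(10,31) = 1+1+1+1+1 = 5.
By Pick's theorem A = I + B/2 − 1, so I = 4103/2 − 5/2 + 1 = 2050.

2050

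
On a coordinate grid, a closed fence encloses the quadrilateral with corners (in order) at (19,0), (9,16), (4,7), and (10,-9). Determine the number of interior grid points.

By the shoelace formula, twice the signed area is |(19·16 − 9·0) + (9·7 − 4·16) + (4·(-9) − 10·7) + (10·0 − 19·(-9))| = 368, so the area is 184.
Summing gcd(|Δx|,|Δy|) over the edges gives the boundary count: gcd(10,16) + gcd(5,9) + gcd(6,16) + gcd(9,9) = 2+1+2+9 = 14.
Pick's theorem gives I = A − B/2 + 1 = 184 − 14/2 + 1 = 178.

178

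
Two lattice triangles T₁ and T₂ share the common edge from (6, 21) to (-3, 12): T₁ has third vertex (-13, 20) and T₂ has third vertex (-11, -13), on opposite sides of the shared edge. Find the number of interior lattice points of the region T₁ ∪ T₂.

The union is the simple quadrilateral with vertices (6, 21), (-13, 20), (-3, 12), (-11, -13) in order.
By the shoelace formula, twice the signed area is |(6·20 − (-13)·21) + ((-13)·12 − (-3)·20) + ((-3)·(-13) − (-11)·12) + ((-11)·21 − 6·(-13))| = 315, so the area is 315/2.
The number of boundary lattice points is Σ gcd(|Δx|,|Δy|) = gcd(19,1) + gcd(10,8) + gcd(8,25) + gcd(17,34) = 1+2+1+17 = 21.
By Pick's theorem I = A − B/2 + 1 = 315/2 − 21/2 + 1 = 148.

148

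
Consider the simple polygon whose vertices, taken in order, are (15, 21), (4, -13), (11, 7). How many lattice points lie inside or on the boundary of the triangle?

12

By the shoelace formula, twice the signed area is |(15·(-13) − 4·21) + (4·7 − 11·(-13)) + (11·21 − 15·7)| = 18, so the area is 9.
The number of boundary lattice points is Σ gcd(|Δx|,|Δy|) = gcd(11,34) + gcd(7,20) + gcd(4,14) = 1+1+2 = 4.
Pick's theorem gives I = A − B/2 + 1 = 9 − 4/2 + 1 = 8, so the closed region contains I + B = 8 + 4 = 12 lattice points.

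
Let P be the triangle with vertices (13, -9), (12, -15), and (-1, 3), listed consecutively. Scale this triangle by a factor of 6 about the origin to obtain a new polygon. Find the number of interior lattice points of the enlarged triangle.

1717

The shoelace formula gives twice the area as |[13·(-15) − 12·(-9)] + [12·3 − (-1)·(-15)] + [(-1)·(-9) − 13·3]| = 96, so the area is 48.
Along each edge there are gcd(|Δx|,|Δy|)+1 lattice points, so counting each shared vertex once the boundary has gcd(1,6) + gcd(13,18) + gcd(14,12) = 1+1+2 = 4.
Scaling by 6 multiplies the area by 6² = 36 (so the new area is 1728) and multiplies the boundary lattice-point count by 6, giving 24.
By Pick's theorem, the interior count of the dilated polygon is 1728 − 24/2 + 1 = 1717.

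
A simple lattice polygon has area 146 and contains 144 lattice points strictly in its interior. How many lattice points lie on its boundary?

6

Pick's theorem gives A = I + B/2 − 1, so B = 2(A − I + 1) = 2(146 − 144 + 1) = 6.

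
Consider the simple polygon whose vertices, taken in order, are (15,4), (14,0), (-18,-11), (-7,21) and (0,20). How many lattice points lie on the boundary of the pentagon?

Along each edge there are gcd(|Δx|,|Δy|)+1 lattice points, so counting each shared vertex once the boundary has gcd(1,4) + gcd(32,11) + gcd(11,32) + gcd(7,1) + gcd(15,16) = 1+1+1+1+1 = 5.

5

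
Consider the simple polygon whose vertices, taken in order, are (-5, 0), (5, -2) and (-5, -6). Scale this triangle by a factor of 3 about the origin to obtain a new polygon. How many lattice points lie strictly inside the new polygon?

256

By the shoelace formula, twice the signed area is |[(-5)·(-2) − 5·0] + [5·(-6) − (-5)·(-2)] + [(-5)·0 − (-5)·(-6)]| = 60, so the area is 30.
Along each edge there are gcd(|Δx|,|Δy|)+1 lattice points, so counting each shared vertex once the boundary has gcd(10,2) + gcd(10,4) + gcd(0,6) = 2+2+6 = 10.
Scaling by 3 multiplies the area by 3² = 9 (so the new area is 270) and multiplies the boundary lattice-point count by 3, giving 30.
By Pick's theorem, the interior count of the dilated polygon is 270 − 30/2 + 1 = 256.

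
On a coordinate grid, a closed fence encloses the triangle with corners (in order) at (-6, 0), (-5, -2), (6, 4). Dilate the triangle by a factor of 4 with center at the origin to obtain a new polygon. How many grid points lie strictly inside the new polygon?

213

The shoelace formula gives twice the area as |((-6)·(-2) − (-5)·0) + ((-5)·4 − 6·(-2)) + (6·0 − (-6)·4)| = 28, so the area is 14.
Summing gcd(|Δx|,|Δy|) over the edges gives the boundary count: gcd(1,2) + gcd(11,6) + gcd(12,4) = 1+1+4 = 6.
Scaling by 4 multiplies the area by 4² = 16 (so the new area is 224) and multiplies the boundary lattice-point count by 4, giving 24.
By Pick's theorem, the interior count of the dilated polygon is 224 − 24/2 + 1 = 213.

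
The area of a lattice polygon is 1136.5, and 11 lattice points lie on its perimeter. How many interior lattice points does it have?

Pick's theorem A = I + B/2 − 1 rearranges to I = A − B/2 + 1 = 1136.5 − 11/2 + 1 = 1132.

1132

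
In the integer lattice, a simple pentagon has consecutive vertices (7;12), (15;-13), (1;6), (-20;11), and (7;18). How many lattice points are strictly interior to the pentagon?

By the shoelace formula, twice the signed area is |[7·(-13) − 15·12] + [15·6 − 1·(-13)] + [1·11 − (-20)·6] + [(-20)·18 − 7·11] + [7·12 − 7·18]| = 516, so the area is 258.
The number of boundary lattice points is Σ gcd(|Δx|,|Δy|) = gcd(8,25) + gcd(14,19) + gcd(21,5) + gcd(27,7) + gcd(0,6) = 1+1+1+1+6 = 10.
By Pick's theorem A = I + B/2 − 1, so I = 258 − 10/2 + 1 = 254.

254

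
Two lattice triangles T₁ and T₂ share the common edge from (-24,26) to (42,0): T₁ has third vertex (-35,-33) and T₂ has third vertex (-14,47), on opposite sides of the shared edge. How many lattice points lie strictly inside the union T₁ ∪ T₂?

2907

The union is the simple quadrilateral with vertices (-24,26), (-35,-33), (42,0), (-14,47) in order.
By the shoelace formula, twice the signed area is |((-24)·(-33) − (-35)·26) + ((-35)·0 − 42·(-33)) + (42·47 − (-14)·0) + ((-14)·26 − (-24)·47)| = 5826, so the area is 2913.
The number of boundary lattice points is Σ gcd(|Δx|,|Δy|) = gcd(11,59) + gcd(77,33) + gcd(56,47) + gcd(10,21) = 1+11+1+1 = 14.
By Pick's theorem I = A − B/2 + 1 = 2913 − 14/2 + 1 = 2907.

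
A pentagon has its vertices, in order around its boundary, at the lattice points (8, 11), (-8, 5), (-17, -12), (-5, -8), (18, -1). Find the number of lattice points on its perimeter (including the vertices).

Along each edge there are gcd(|Δx|,|Δy|)+1 lattice points, so counting each shared vertex once the boundary has gcd(16,6) + gcd(9,17) + gcd(12,4) + gcd(23,7) + gcd(10,12) = 2+1+4+1+2 = 10.

10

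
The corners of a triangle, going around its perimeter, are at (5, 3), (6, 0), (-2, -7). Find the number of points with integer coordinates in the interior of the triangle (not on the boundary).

15

By the shoelace formula, twice the signed area is |[5·0 − 6·3] + [6·(-7) − (-2)·0] + [(-2)·3 − 5·(-7)]| = 31, so the area is 31/2.
Summing gcd(|Δx|,|Δy|) over the edges gives the boundary count: gcd(1,3) + gcd(8,7) + gcd(7,10) = 1+1+1 = 3.
By Pick's theorem A = I + B/2 − 1, so I = 31/2 − 3/2 + 1 = 15.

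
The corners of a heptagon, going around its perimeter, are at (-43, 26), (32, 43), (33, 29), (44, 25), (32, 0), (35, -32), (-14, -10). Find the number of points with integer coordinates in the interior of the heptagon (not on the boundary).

3517

By the shoelace formula, twice the signed area is |[(-43)·43 − 32·26] + [32·29 − 33·43] + [33·25 − 44·29] + [44·0 − 32·25] + [32·(-32) − 35·0] + [35·(-10) − (-14)·(-32)] + [(-14)·26 − (-43)·(-10)]| = 7039, so the area is 3519.5.
The number of boundary lattice points is Σ gcd(|Δx|,|Δy|) = gcd(75,17) + gcd(1,14) + gcd(11,4) + gcd(12,25) + gcd(3,32) + gcd(49,22) + gcd(29,36) = 1+1+1+1+1+1+1 = 7.
Pick's theorem gives I = A − B/2 + 1 = 3519.5 − 7/2 + 1 = 3517.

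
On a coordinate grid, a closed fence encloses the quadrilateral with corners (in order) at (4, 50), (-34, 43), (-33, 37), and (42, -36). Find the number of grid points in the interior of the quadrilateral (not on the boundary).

Using the shoelace formula, 2A = |[4·43 − (-34)·50] + [(-34)·37 − (-33)·43] + [(-33)·(-36) − 42·37] + [42·50 − 4·(-36)]| = 3911, so the area is 3911/2.
The number of boundary lattice points is Σ gcd(|Δx|,|Δy|) = gcd(38,7) + gcd(1,6) + gcd(75,73) + gcd(38,86) = 1+1+1+2 = 5.
By Pick's theorem A = I + B/2 − 1, so I = 3911/2 − 5/2 + 1 = 1954.

1954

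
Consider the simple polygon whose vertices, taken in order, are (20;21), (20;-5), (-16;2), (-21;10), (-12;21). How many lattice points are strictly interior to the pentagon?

Using the shoelace formula, 2A = |[20·(-5) − 20·21] + [20·2 − (-16)·(-5)] + [(-16)·10 − (-21)·2] + [(-21)·21 − (-12)·10] + [(-12)·21 − 20·21]| = 1671, so the area is 1671/2.
Along each edge there are gcd(|Δx|,|Δy|)+1 lattice points, so counting each shared vertex once the boundary has gcd(0,26) + gcd(36,7) + gcd(5,8) + gcd(9,11) + gcd(32,0) = 26+1+1+1+32 = 61.
Pick's theorem gives I = A − B/2 + 1 = 1671/2 − 61/2 + 1 = 806.

806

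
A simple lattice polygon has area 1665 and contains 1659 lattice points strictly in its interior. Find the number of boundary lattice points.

14

Pick's theorem gives A = I + B/2 − 1, so B = 2(A − I + 1) = 2(1665 − 1659 + 1) = 14.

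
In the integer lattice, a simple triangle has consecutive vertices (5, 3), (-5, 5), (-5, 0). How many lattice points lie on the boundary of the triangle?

Summing gcd(|Δx|,|Δy|) over the edges gives the boundary count: gcd(10,2) + gcd(0,5) + gcd(10,3) = 2+5+1 = 8.

8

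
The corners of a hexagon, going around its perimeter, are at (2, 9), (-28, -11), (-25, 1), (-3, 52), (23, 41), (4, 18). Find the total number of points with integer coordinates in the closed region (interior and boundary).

Using the shoelace formula, 2A = |[2·(-11) − (-28)·9] + [(-28)·1 − (-25)·(-11)] + [(-25)·52 − (-3)·1] + [(-3)·41 − 23·52] + [23·18 − 4·41] + [4·9 − 2·18]| = 2439, so the area is 1219.5.
Summing gcd(|Δx|,|Δy|) over the edges gives the boundary count: gcd(30,20) + gcd(3,12) + gcd(22,51) + gcd(26,11) + gcd(19,23) + gcd(2,9) = 10+3+1+1+1+1 = 17.
Pick's theorem gives I = A − B/2 + 1 = 1219.5 − 17/2 + 1 = 1212, so the closed region contains I + B = 1212 + 17 = 1229 lattice points.

1229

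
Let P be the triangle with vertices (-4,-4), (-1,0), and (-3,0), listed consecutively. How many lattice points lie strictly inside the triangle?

The shoelace formula gives twice the area as |((-4)·0 − (-1)·(-4)) + ((-1)·0 − (-3)·0) + ((-3)·(-4) − (-4)·0)| = 8, so the area is 4.
Summing gcd(|Δx|,|Δy|) over the edges gives the boundary count: gcd(3,4) + gcd(2,0) + gcd(1,4) = 1+2+1 = 4.
Pick's theorem gives I = A − B/2 + 1 = 4 − 4/2 + 1 = 3.

3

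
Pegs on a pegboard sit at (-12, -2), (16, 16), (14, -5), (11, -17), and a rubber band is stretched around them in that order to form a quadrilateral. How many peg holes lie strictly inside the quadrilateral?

The shoelace formula gives twice the area as |[(-12)·16 − 16·(-2)] + [16·(-5) − 14·16] + [14·(-17) − 11·(-5)] + [11·(-2) − (-12)·(-17)]| = 873, so the area is 873/2.
Along each edge there are gcd(|Δx|,|Δy|)+1 lattice points, so counting each shared vertex once the boundary has gcd(28,18) + gcd(2,21) + gcd(3,12) + gcd(23,15) = 2+1+3+1 = 7.
By Pick's theorem A = I + B/2 − 1, so I = 873/2 − 7/2 + 1 = 434.

434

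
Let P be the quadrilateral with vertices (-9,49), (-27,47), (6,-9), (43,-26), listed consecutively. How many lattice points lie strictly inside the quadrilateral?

By the shoelace formula, twice the signed area is |((-9)·47 − (-27)·49) + ((-27)·(-9) − 6·47) + (6·(-26) − 43·(-9)) + (43·49 − (-9)·(-26))| = 2965, so the area is 2965/2.
Summing gcd(|Δx|,|Δy|) over the edges gives the boundary count: gcd(18,2) + gcd(33,56) + gcd(37,17) + gcd(52,75) = 2+1+1+1 = 5.
By Pick's theorem A = I + B/2 − 1, so I = 2965/2 − 5/2 + 1 = 1481.

1481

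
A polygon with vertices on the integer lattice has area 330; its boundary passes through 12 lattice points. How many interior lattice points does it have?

325

From Pick's theorem, I = A − B/2 + 1 = 330 − 12/2 + 1 = 325.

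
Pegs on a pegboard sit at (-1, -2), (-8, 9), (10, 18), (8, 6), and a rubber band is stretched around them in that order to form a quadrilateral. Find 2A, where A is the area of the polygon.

Using the shoelace formula, 2A = |((-1)·9 − (-8)·(-2)) + ((-8)·18 − 10·9) + (10·6 − 8·18) + (8·(-2) − (-1)·6)| = 353, so the area is 353/2.

353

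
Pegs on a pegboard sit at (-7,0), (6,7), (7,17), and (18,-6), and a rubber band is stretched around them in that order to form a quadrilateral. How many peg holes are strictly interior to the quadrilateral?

Using the shoelace formula, 2A = |[(-7)·7 − 6·0] + [6·17 − 7·7] + [7·(-6) − 18·17] + [18·0 − (-7)·(-6)]| = 386, so the area is 193.
Summing gcd(|Δx|,|Δy|) over the edges gives the boundary count: gcd(13,7) + gcd(1,10) + gcd(11,23) + gcd(25,6) = 1+1+1+1 = 4.
Pick's theorem gives I = A − B/2 + 1 = 193 − 4/2 + 1 = 192.

192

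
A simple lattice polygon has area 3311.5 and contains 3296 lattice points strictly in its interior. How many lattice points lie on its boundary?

Pick's theorem gives A = I + B/2 − 1, so B = 2(A − I + 1) = 2(3311.5 − 3296 + 1) = 33.

33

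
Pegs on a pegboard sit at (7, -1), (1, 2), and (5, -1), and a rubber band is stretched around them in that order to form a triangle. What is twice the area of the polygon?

Using the shoelace formula, 2A = |[7·2 − 1·(-1)] + [1·(-1) − 5·2] + [5·(-1) − 7·(-1)]| = 6, so the area is 3.

6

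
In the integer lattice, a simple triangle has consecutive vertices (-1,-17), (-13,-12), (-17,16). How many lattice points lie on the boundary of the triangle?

6

The number of boundary lattice points is Σ gcd(|Δx|,|Δy|) = gcd(12,5) + gcd(4,28) + gcd(16,33) = 1+4+1 = 6.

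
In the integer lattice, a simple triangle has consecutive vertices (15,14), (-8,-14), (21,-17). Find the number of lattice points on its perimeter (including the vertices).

3

Along each edge there are gcd(|Δx|,|Δy|)+1 lattice points, so counting each shared vertex once the boundary has gcd(23,28) + gcd(29,3) + gcd(6,31) = 1+1+1 = 3.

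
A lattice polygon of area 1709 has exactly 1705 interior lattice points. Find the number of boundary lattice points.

Pick's theorem gives A = I + B/2 − 1, so B = 2(A − I + 1) = 2(1709 − 1705 + 1) = 10.

10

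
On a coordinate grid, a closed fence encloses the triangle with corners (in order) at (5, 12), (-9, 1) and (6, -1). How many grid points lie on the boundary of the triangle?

The number of boundary lattice points is Σ gcd(|Δx|,|Δy|) = gcd(14,11) + gcd(15,2) + gcd(1,13) = 1+1+1 = 3.

3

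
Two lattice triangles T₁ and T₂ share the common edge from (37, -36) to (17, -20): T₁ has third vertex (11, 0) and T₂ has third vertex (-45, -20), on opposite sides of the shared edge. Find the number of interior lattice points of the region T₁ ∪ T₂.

The union is the simple quadrilateral with vertices (37, -36), (11, 0), (17, -20), (-45, -20) in order.
The shoelace formula gives twice the area as |(37·0 − 11·(-36)) + (11·(-20) − 17·0) + (17·(-20) − (-45)·(-20)) + ((-45)·(-36) − 37·(-20))| = 1296, so the area is 648.
The number of boundary lattice points is Σ gcd(|Δx|,|Δy|) = gcd(26,36) + gcd(6,20) + gcd(62,0) + gcd(82,16) = 2+2+62+2 = 68.
By Pick's theorem I = A − B/2 + 1 = 648 − 68/2 + 1 = 615.

615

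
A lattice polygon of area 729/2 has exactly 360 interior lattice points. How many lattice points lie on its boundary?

Pick's theorem gives A = I + B/2 − 1, so B = 2(A − I + 1) = 2(729/2 − 360 + 1) = 11.

11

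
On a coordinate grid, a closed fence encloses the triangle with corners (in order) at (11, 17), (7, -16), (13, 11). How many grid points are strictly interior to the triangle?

43

By the shoelace formula, twice the signed area is |(11·(-16) − 7·17) + (7·11 − 13·(-16)) + (13·17 − 11·11)| = 90, so the area is 45.
Along each edge there are gcd(|Δx|,|Δy|)+1 lattice points, so counting each shared vertex once the boundary has gcd(4,33) + gcd(6,27) + gcd(2,6) = 1+3+2 = 6.
By Pick's theorem A = I + B/2 − 1, so I = 45 − 6/2 + 1 = 43.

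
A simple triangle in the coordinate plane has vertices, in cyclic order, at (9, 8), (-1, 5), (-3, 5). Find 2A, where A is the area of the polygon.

By the shoelace formula, twice the signed area is |(9·5 − (-1)·8) + ((-1)·5 − (-3)·5) + ((-3)·8 − 9·5)| = 6, so the area is 3.

6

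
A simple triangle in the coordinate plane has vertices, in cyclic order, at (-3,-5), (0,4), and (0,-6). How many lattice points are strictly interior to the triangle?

9

By the shoelace formula, twice the signed area is |((-3)·4 − 0·(-5)) + (0·(-6) − 0·4) + (0·(-5) − (-3)·(-6))| = 30, so the area is 15.
Summing gcd(|Δx|,|Δy|) over the edges gives the boundary count: gcd(3,9) + gcd(0,10) + gcd(3,1) = 3+10+1 = 14.
By Pick's theorem A = I + B/2 − 1, so I = 15 − 14/2 + 1 = 9.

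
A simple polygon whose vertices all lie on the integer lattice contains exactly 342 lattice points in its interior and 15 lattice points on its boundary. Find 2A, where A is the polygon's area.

697

Pick's theorem states A = I + B/2 − 1, so A = 342 + 15/2 − 1 = 697/2.
Hence 2A = 697.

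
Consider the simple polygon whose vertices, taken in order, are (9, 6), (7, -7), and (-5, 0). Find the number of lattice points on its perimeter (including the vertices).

The number of boundary lattice points is Σ gcd(|Δx|,|Δy|) = gcd(2,13) + gcd(12,7) + gcd(14,6) = 1+1+2 = 4.

4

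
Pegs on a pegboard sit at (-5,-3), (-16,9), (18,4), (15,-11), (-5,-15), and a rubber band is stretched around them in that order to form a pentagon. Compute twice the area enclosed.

917

By the shoelace formula, twice the signed area is |[(-5)·9 − (-16)·(-3)] + [(-16)·4 − 18·9] + [18·(-11) − 15·4] + [15·(-15) − (-5)·(-11)] + [(-5)·(-3) − (-5)·(-15)]| = 917, so the area is 458.5.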